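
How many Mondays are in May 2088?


May 2088 has 31 days
Anchor: Jan 1, 2088. With p = 2088 - 1 = 2087: (p + p//4 - p//100 + p//400) mod 7 = (2087 + 521 - 20 + 5) mod 7 = 2593 mod 7 = 3 -> Thursday (Mon=0 ... Sun=6)
Days before May (Jan-Apr): 121; May 1 index = (3 + 121) mod 7 = 5 -> Saturday
First Monday is May 3
Mondays: 3, 10, 17, 24, 31

5 Mondays


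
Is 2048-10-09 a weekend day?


Anchor: Jan 1, 2048. With p = 2048 - 1 = 2047: (p + p//4 - p//100 + p//400) mod 7 = (2047 + 511 - 20 + 5) mod 7 = 2543 mod 7 = 2 -> Wednesday (Mon=0 ... Sun=6)
Day of year: 283; offset = 282
Weekday index = (2 + 282) mod 7 = 4 -> Friday
Weekend days: Saturday, Sunday

No


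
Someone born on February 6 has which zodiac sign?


Date: February 6
Conventional tropical zodiac dates: Aquarius from January 20 onward; Pisces starts February 19
February 6 falls within the Aquarius range

Aquarius


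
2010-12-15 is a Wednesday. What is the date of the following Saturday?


Current: Wednesday
Target: Saturday
Days ahead: 3

Next Saturday: 2010-12-18


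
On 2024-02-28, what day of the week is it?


Date: February 28, 2024
Anchor: Jan 1, 2024. With p = 2024 - 1 = 2023: (p + p//4 - p//100 + p//400) mod 7 = (2023 + 505 - 20 + 5) mod 7 = 2513 mod 7 = 0 -> Monday (Mon=0 ... Sun=6)
Days before February (Jan): 31; offset = 31 + 28 - 1 = 58
Weekday index = (0 + 58) mod 7 = 2

Day of the week: Wednesday


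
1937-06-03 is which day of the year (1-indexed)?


Date: June 3, 1937
Days in months 1 through 5: 151
Plus 3 days in June

Day of year: 154


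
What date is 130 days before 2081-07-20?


Start: 2081-07-20, subtract 130 days
Back 20 days from July 20 reaches June 30, 2081 -> 110 left
June 2081 has 30 days -> back to May 31, 2081 -> 80 left
May 2081 has 31 days -> back to April 30, 2081 -> 49 left
April 2081 has 30 days -> back to March 31, 2081 -> 19 left
March 2081: 31 - 19 = 12 -> lands on March 12

Result: 2081-03-12


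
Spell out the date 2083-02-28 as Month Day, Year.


ISO 2083-02-28 parses as year=2083, month=02, day=28
Month 2 -> February

February 28, 2083


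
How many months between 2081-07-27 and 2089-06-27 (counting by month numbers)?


From July 2081 to June 2089
8 years * 12 = 96 months, minus 1 month = 95

95 months


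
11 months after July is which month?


July is month 7
7 + 11 = 18; wrap: 18 - 12 = 6

June


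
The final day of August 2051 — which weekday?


August 2051 has 31 days
Anchor: Jan 1, 2051. With p = 2051 - 1 = 2050: (p + p//4 - p//100 + p//400) mod 7 = (2050 + 512 - 20 + 5) mod 7 = 2547 mod 7 = 6 -> Sunday (Mon=0 ... Sun=6)
Days before August (Jan-Jul): 212; August 1 index = (6 + 212) mod 7 = 1 -> Tuesday
Last day offset: 31 - 1 = 30 days
Weekday index = (1 + 30) mod 7 = 3

Thursday, August 31


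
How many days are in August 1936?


August 1936

31 days


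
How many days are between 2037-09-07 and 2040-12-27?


From 2037-09-07 to 2040-12-27
2037-09-07: days before September = 31 + 28 + 31 + 30 + 31 + 30 + 31 + 31 = 243 (2037 is not a leap year); day of year = 243 + 7 = 250
2040-12-27: days before December = 31 + 29 + 31 + 30 + 31 + 30 + 31 + 31 + 30 + 31 + 30 = 335 (2040 is a leap year); day of year = 335 + 27 = 362
Rest of 2037: 365 - 250 = 115
Full years 2038 (365), 2039 (365): 730
Total = 115 + 730 + 362 = 1207

1207 days


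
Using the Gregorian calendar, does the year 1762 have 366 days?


Gregorian leap year rule: divisible by 4, but not by 100, unless also by 400.
1762 is not divisible by 4 -> not a leap year

No


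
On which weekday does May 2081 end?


May 2081 has 31 days
Anchor: Jan 1, 2081. With p = 2081 - 1 = 2080: (p + p//4 - p//100 + p//400) mod 7 = (2080 + 520 - 20 + 5) mod 7 = 2585 mod 7 = 2 -> Wednesday (Mon=0 ... Sun=6)
Days before May (Jan-Apr): 120; May 1 index = (2 + 120) mod 7 = 3 -> Thursday
Last day offset: 31 - 1 = 30 days
Weekday index = (3 + 30) mod 7 = 5

Saturday, May 31


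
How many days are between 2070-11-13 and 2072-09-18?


From 2070-11-13 to 2072-09-18
2070-11-13: days before November = 31 + 28 + 31 + 30 + 31 + 30 + 31 + 31 + 30 + 31 = 304 (2070 is not a leap year); day of year = 304 + 13 = 317
2072-09-18: days before September = 31 + 29 + 31 + 30 + 31 + 30 + 31 + 31 = 244 (2072 is a leap year); day of year = 244 + 18 = 262
Rest of 2070: 365 - 317 = 48
Full years 2071 (365): 365
Total = 48 + 365 + 262 = 675

675 days


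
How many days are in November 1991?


November 1991

30 days


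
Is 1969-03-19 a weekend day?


Anchor: Jan 1, 1969. With p = 1969 - 1 = 1968: (p + p//4 - p//100 + p//400) mod 7 = (1968 + 492 - 19 + 4) mod 7 = 2445 mod 7 = 2 -> Wednesday (Mon=0 ... Sun=6)
Day of year: 78; offset = 77
Weekday index = (2 + 77) mod 7 = 2 -> Wednesday
Weekend days: Saturday, Sunday

No


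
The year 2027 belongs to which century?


Century = (year - 1) // 100 + 1
= (2027 - 1) // 100 + 1
= 2026 // 100 + 1
= 20 + 1

21st century


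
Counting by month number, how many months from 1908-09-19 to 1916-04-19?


From September 1908 to April 1916
8 years * 12 = 96 months, minus 5 months = 91

91 months


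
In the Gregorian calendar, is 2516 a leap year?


Gregorian leap year rule: divisible by 4, but not by 100, unless also by 400.
2516 is divisible by 4 but not 100 -> leap year

Yes


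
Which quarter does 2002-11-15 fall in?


Month: November (month 11)
Q1: Jan-Mar, Q2: Apr-Jun, Q3: Jul-Sep, Q4: Oct-Dec

Q4


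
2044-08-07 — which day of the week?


Date: August 7, 2044
Anchor: Jan 1, 2044. With p = 2044 - 1 = 2043: (p + p//4 - p//100 + p//400) mod 7 = (2043 + 510 - 20 + 5) mod 7 = 2538 mod 7 = 4 -> Friday (Mon=0 ... Sun=6)
Days before August (Jan-Jul): 213; offset = 213 + 7 - 1 = 219
Weekday index = (4 + 219) mod 7 = 6

Day of the week: Sunday


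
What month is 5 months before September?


September is month 9
9 - 5 = 4

April


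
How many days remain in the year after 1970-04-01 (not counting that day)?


Day of year: 91 of 365
Remaining = 365 - 91

274 days


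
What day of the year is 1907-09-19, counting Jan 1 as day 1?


Date: September 19, 1907
Days in months 1 through 8: 243
Plus 19 days in September

Day of year: 262


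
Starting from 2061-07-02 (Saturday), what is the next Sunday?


Current: Saturday
Target: Sunday
Days ahead: 1

Next Sunday: 2061-07-03


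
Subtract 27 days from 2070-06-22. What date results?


Start: 2070-06-22, subtract 27 days
Back 22 days from June 22 reaches May 31, 2070 -> 5 left
May 2070: 31 - 5 = 26 -> lands on May 26

Result: 2070-05-26


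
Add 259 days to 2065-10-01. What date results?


Start: 2065-10-01, add 259 days
October 2065 has 31 days: 31 - 1 = 30 days to October 31 -> 229 left
November 2065 has 30 days -> 199 left
December 2065 has 31 days -> 168 left
January 2066 has 31 days -> 137 left
February 2066 has 28 days -> 109 left
March 2066 has 31 days -> 78 left
April 2066 has 30 days -> 48 left
May 2066 has 31 days -> 17 left
June 2066: 17 <= 30 -> lands on June 17

Result: 2066-06-17


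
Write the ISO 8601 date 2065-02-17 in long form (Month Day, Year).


ISO 2065-02-17 parses as year=2065, month=02, day=17
Month 2 -> February

February 17, 2065


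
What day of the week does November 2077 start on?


Target: November 1, 2077
Anchor: Jan 1, 2077. With p = 2077 - 1 = 2076: (p + p//4 - p//100 + p//400) mod 7 = (2076 + 519 - 20 + 5) mod 7 = 2580 mod 7 = 4 -> Friday (Mon=0 ... Sun=6)
Days before November (Jan-Oct): 304 days
Weekday index = (4 + 304) mod 7 = 0

Monday


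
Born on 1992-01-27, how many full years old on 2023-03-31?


Birth: 1992-01-27
Reference: 2023-03-31
Year difference: 2023 - 1992 = 31

31 years old


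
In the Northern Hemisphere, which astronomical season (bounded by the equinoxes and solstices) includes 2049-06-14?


Date: June 14
Astronomical Spring (approx.; exact equinox/solstice day varies by year): March 20 to June 20
June 14 falls within the Spring window

Spring


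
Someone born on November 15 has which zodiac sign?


Date: November 15
Conventional tropical zodiac dates: Scorpio from October 23 onward; Sagittarius starts November 22
November 15 falls within the Scorpio range

Scorpio


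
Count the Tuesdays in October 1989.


October 1989 has 31 days
Anchor: Jan 1, 1989. With p = 1989 - 1 = 1988: (p + p//4 - p//100 + p//400) mod 7 = (1988 + 497 - 19 + 4) mod 7 = 2470 mod 7 = 6 -> Sunday (Mon=0 ... Sun=6)
Days before October (Jan-Sep): 273; October 1 index = (6 + 273) mod 7 = 6 -> Sunday
First Tuesday is October 3
Tuesdays: 3, 10, 17, 24, 31

5 Tuesdays


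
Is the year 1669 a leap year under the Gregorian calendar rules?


Gregorian leap year rule: divisible by 4, but not by 100, unless also by 400.
1669 is not divisible by 4 -> not a leap year

No


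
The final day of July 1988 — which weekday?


July 1988 has 31 days
Anchor: Jan 1, 1988. With p = 1988 - 1 = 1987: (p + p//4 - p//100 + p//400) mod 7 = (1987 + 496 - 19 + 4) mod 7 = 2468 mod 7 = 4 -> Friday (Mon=0 ... Sun=6)
Days before July (Jan-Jun): 182; July 1 index = (4 + 182) mod 7 = 4 -> Friday
Last day offset: 31 - 1 = 30 days
Weekday index = (4 + 30) mod 7 = 6

Sunday, July 31


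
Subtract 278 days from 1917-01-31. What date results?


Start: 1917-01-31, subtract 278 days
Back 31 days from January 31 reaches December 31, 1916 -> 247 left
December 1916 has 31 days -> back to November 30, 1916 -> 216 left
November 1916 has 30 days -> back to October 31, 1916 -> 186 left
October 1916 has 31 days -> back to September 30, 1916 -> 155 left
September 1916 has 30 days -> back to August 31, 1916 -> 125 left
August 1916 has 31 days -> back to July 31, 1916 -> 94 left
July 1916 has 31 days -> back to June 30, 1916 -> 63 left
June 1916 has 30 days -> back to May 31, 1916 -> 33 left
May 1916 has 31 days -> back to April 30, 1916 -> 2 left
April 1916: 30 - 2 = 28 -> lands on April 28

Result: 1916-04-28


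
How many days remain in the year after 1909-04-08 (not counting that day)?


Day of year: 98 of 365
Remaining = 365 - 98

267 days


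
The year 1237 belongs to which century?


Century = (year - 1) // 100 + 1
= (1237 - 1) // 100 + 1
= 1236 // 100 + 1
= 12 + 1

13th century


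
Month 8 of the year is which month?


Month 8 of 12

August


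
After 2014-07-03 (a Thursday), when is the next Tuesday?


Current: Thursday
Target: Tuesday
Days ahead: 5

Next Tuesday: 2014-07-08


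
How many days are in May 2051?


May 2051

31 days


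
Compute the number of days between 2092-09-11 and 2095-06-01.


From 2092-09-11 to 2095-06-01
2092-09-11: days before September = 31 + 29 + 31 + 30 + 31 + 30 + 31 + 31 = 244 (2092 is a leap year); day of year = 244 + 11 = 255
2095-06-01: days before June = 31 + 28 + 31 + 30 + 31 = 151 (2095 is not a leap year); day of year = 151 + 1 = 152
Rest of 2092: 366 - 255 = 111
Full years 2093 (365), 2094 (365): 730
Total = 111 + 730 + 152 = 993

993 days


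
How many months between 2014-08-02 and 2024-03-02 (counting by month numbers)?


From August 2014 to March 2024
10 years * 12 = 120 months, minus 5 months = 115

115 months


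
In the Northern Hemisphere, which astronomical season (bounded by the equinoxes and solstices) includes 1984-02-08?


Date: February 8
Astronomical Winter (approx.; exact equinox/solstice day varies by year): December 21 to March 19
February 8 falls within the Winter window

Winter


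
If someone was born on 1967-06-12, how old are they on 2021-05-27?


Birth: 1967-06-12
Reference: 2021-05-27
Year difference: 2021 - 1967 = 54
Birthday not yet reached in 2021, subtract 1

53 years old


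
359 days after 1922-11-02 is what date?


Start: 1922-11-02, add 359 days
November 1922 has 30 days: 30 - 2 = 28 days to November 30 -> 331 left
December 1922 has 31 days -> 300 left
January 1923 has 31 days -> 269 left
February 1923 has 28 days -> 241 left
March 1923 has 31 days -> 210 left
April 1923 has 30 days -> 180 left
May 1923 has 31 days -> 149 left
June 1923 has 30 days -> 119 left
July 1923 has 31 days -> 88 left
August 1923 has 31 days -> 57 left
September 1923 has 30 days -> 27 left
October 1923: 27 <= 31 -> lands on October 27

Result: 1923-10-27


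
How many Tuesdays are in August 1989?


August 1989 has 31 days
Anchor: Jan 1, 1989. With p = 1989 - 1 = 1988: (p + p//4 - p//100 + p//400) mod 7 = (1988 + 497 - 19 + 4) mod 7 = 2470 mod 7 = 6 -> Sunday (Mon=0 ... Sun=6)
Days before August (Jan-Jul): 212; August 1 index = (6 + 212) mod 7 = 1 -> Tuesday
First Tuesday is August 1
Tuesdays: 1, 8, 15, 22, 29

5 Tuesdays


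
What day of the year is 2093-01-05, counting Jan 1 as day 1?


Date: January 5, 2093
No months before January
Plus 5 days in January

Day of year: 5


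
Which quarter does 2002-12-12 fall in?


Month: December (month 12)
Q1: Jan-Mar, Q2: Apr-Jun, Q3: Jul-Sep, Q4: Oct-Dec

Q4


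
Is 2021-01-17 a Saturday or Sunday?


Anchor: Jan 1, 2021. With p = 2021 - 1 = 2020: (p + p//4 - p//100 + p//400) mod 7 = (2020 + 505 - 20 + 5) mod 7 = 2510 mod 7 = 4 -> Friday (Mon=0 ... Sun=6)
Day of year: 17; offset = 16
Weekday index = (4 + 16) mod 7 = 6 -> Sunday
Weekend days: Saturday, Sunday

Yes


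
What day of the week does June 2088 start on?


Target: June 1, 2088
Anchor: Jan 1, 2088. With p = 2088 - 1 = 2087: (p + p//4 - p//100 + p//400) mod 7 = (2087 + 521 - 20 + 5) mod 7 = 2593 mod 7 = 3 -> Thursday (Mon=0 ... Sun=6)
Days before June (Jan-May): 152 days
Weekday index = (3 + 152) mod 7 = 1

Tuesday


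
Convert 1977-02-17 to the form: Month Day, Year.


ISO 1977-02-17 parses as year=1977, month=02, day=17
Month 2 -> February

February 17, 1977


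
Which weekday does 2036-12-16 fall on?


Date: December 16, 2036
Anchor: Jan 1, 2036. With p = 2036 - 1 = 2035: (p + p//4 - p//100 + p//400) mod 7 = (2035 + 508 - 20 + 5) mod 7 = 2528 mod 7 = 1 -> Tuesday (Mon=0 ... Sun=6)
Days before December (Jan-Nov): 335; offset = 335 + 16 - 1 = 350
Weekday index = (1 + 350) mod 7 = 1

Day of the week: Tuesday


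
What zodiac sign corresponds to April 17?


Date: April 17
Conventional tropical zodiac dates: Aries from March 21 onward; Taurus starts April 20
April 17 falls within the Aries range

Aries


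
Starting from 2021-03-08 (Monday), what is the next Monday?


Current: Monday
Target: Monday
Days ahead: 7

Next Monday: 2021-03-15


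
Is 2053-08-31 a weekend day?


Anchor: Jan 1, 2053. With p = 2053 - 1 = 2052: (p + p//4 - p//100 + p//400) mod 7 = (2052 + 513 - 20 + 5) mod 7 = 2550 mod 7 = 2 -> Wednesday (Mon=0 ... Sun=6)
Day of year: 243; offset = 242
Weekday index = (2 + 242) mod 7 = 6 -> Sunday
Weekend days: Saturday, Sunday

Yes


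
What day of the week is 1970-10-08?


Date: October 8, 1970
Anchor: Jan 1, 1970. With p = 1970 - 1 = 1969: (p + p//4 - p//100 + p//400) mod 7 = (1969 + 492 - 19 + 4) mod 7 = 2446 mod 7 = 3 -> Thursday (Mon=0 ... Sun=6)
Days before October (Jan-Sep): 273; offset = 273 + 8 - 1 = 280
Weekday index = (3 + 280) mod 7 = 3

Day of the week: Thursday


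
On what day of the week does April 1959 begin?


Target: April 1, 1959
Anchor: Jan 1, 1959. With p = 1959 - 1 = 1958: (p + p//4 - p//100 + p//400) mod 7 = (1958 + 489 - 19 + 4) mod 7 = 2432 mod 7 = 3 -> Thursday (Mon=0 ... Sun=6)
Days before April (Jan-Mar): 90 days
Weekday index = (3 + 90) mod 7 = 2

Wednesday


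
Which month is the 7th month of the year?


Month 7 of 12

July


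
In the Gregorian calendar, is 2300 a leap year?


Gregorian leap year rule: divisible by 4, but not by 100, unless also by 400.
2300 is divisible by 100 but not 400 -> not a leap year

No


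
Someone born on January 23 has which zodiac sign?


Date: January 23
Conventional tropical zodiac dates: Aquarius from January 20 onward; Pisces starts February 19
January 23 falls within the Aquarius range

Aquarius


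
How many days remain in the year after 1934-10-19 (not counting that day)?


Day of year: 292 of 365
Remaining = 365 - 292

73 days


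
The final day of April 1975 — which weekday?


April 1975 has 30 days
Anchor: Jan 1, 1975. With p = 1975 - 1 = 1974: (p + p//4 - p//100 + p//400) mod 7 = (1974 + 493 - 19 + 4) mod 7 = 2452 mod 7 = 2 -> Wednesday (Mon=0 ... Sun=6)
Days before April (Jan-Mar): 90; April 1 index = (2 + 90) mod 7 = 1 -> Tuesday
Last day offset: 30 - 1 = 29 days
Weekday index = (1 + 29) mod 7 = 2

Wednesday, April 30


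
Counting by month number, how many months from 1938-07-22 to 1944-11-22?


From July 1938 to November 1944
6 years * 12 = 72 months, plus 4 months = 76

76 months


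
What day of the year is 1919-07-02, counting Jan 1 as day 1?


Date: July 2, 1919
Days in months 1 through 6: 181
Plus 2 days in July

Day of year: 183


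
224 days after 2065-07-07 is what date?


Start: 2065-07-07, add 224 days
July 2065 has 31 days: 31 - 7 = 24 days to July 31 -> 200 left
August 2065 has 31 days -> 169 left
September 2065 has 30 days -> 139 left
October 2065 has 31 days -> 108 left
November 2065 has 30 days -> 78 left
December 2065 has 31 days -> 47 left
January 2066 has 31 days -> 16 left
February 2066: 16 <= 28 -> lands on February 16

Result: 2066-02-16


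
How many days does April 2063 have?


April 2063

30 days


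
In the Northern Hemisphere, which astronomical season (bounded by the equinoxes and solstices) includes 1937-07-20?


Date: July 20
Astronomical Summer (approx.; exact equinox/solstice day varies by year): June 21 to September 21
July 20 falls within the Summer window

Summer


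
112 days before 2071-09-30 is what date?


Start: 2071-09-30, subtract 112 days
Back 30 days from September 30 reaches August 31, 2071 -> 82 left
August 2071 has 31 days -> back to July 31, 2071 -> 51 left
July 2071 has 31 days -> back to June 30, 2071 -> 20 left
June 2071: 30 - 20 = 10 -> lands on June 10

Result: 2071-06-10


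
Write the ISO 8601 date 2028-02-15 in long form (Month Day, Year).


ISO 2028-02-15 parses as year=2028, month=02, day=15
Month 2 -> February

February 15, 2028


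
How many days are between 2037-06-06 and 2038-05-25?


From 2037-06-06 to 2038-05-25
2037-06-06: days before June = 31 + 28 + 31 + 30 + 31 = 151 (2037 is not a leap year); day of year = 151 + 6 = 157
2038-05-25: days before May = 31 + 28 + 31 + 30 = 120 (2038 is not a leap year); day of year = 120 + 25 = 145
Rest of 2037: 365 - 157 = 208
Total = 208 + 145 = 353

353 days


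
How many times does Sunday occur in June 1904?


June 1904 has 30 days
Anchor: Jan 1, 1904. With p = 1904 - 1 = 1903: (p + p//4 - p//100 + p//400) mod 7 = (1903 + 475 - 19 + 4) mod 7 = 2363 mod 7 = 4 -> Friday (Mon=0 ... Sun=6)
Days before June (Jan-May): 152; June 1 index = (4 + 152) mod 7 = 2 -> Wednesday
First Sunday is June 5
Sundays: 5, 12, 19, 26

4 Sundays


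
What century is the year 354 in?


Century = (year - 1) // 100 + 1
= (354 - 1) // 100 + 1
= 353 // 100 + 1
= 3 + 1

4th century


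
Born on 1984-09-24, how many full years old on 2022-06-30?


Birth: 1984-09-24
Reference: 2022-06-30
Year difference: 2022 - 1984 = 38
Birthday not yet reached in 2022, subtract 1

37 years old


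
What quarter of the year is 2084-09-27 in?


Month: September (month 9)
Q1: Jan-Mar, Q2: Apr-Jun, Q3: Jul-Sep, Q4: Oct-Dec

Q3


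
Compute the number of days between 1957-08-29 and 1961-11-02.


From 1957-08-29 to 1961-11-02
1957-08-29: days before August = 31 + 28 + 31 + 30 + 31 + 30 + 31 = 212 (1957 is not a leap year); day of year = 212 + 29 = 241
1961-11-02: days before November = 31 + 28 + 31 + 30 + 31 + 30 + 31 + 31 + 30 + 31 = 304 (1961 is not a leap year); day of year = 304 + 2 = 306
Rest of 1957: 365 - 241 = 124
Full years 1958 (365), 1959 (365), 1960 (366): 1096
Total = 124 + 1096 + 306 = 1526

1526 days


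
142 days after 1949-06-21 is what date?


Start: 1949-06-21, add 142 days
June 1949 has 30 days: 30 - 21 = 9 days to June 30 -> 133 left
July 1949 has 31 days -> 102 left
August 1949 has 31 days -> 71 left
September 1949 has 30 days -> 41 left
October 1949 has 31 days -> 10 left
November 1949: 10 <= 30 -> lands on November 10

Result: 1949-11-10


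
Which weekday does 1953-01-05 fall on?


Date: January 5, 1953
Anchor: Jan 1, 1953. With p = 1953 - 1 = 1952: (p + p//4 - p//100 + p//400) mod 7 = (1952 + 488 - 19 + 4) mod 7 = 2425 mod 7 = 3 -> Thursday (Mon=0 ... Sun=6)
Days into year = 5 - 1 = 4
Weekday index = (3 + 4) mod 7 = 0

Day of the week: Monday


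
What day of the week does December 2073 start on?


Target: December 1, 2073
Anchor: Jan 1, 2073. With p = 2073 - 1 = 2072: (p + p//4 - p//100 + p//400) mod 7 = (2072 + 518 - 20 + 5) mod 7 = 2575 mod 7 = 6 -> Sunday (Mon=0 ... Sun=6)
Days before December (Jan-Nov): 334 days
Weekday index = (6 + 334) mod 7 = 4

Friday


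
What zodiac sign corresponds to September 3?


Date: September 3
Conventional tropical zodiac dates: Virgo from August 23 onward; Libra starts September 23
September 3 falls within the Virgo range

Virgo


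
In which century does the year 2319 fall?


Century = (year - 1) // 100 + 1
= (2319 - 1) // 100 + 1
= 2318 // 100 + 1
= 23 + 1

24th century


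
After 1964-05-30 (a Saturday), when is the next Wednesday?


Current: Saturday
Target: Wednesday
Days ahead: 4

Next Wednesday: 1964-06-03


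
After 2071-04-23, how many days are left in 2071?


Day of year: 113 of 365
Remaining = 365 - 113

252 days


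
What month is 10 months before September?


September is month 9
9 - 10 = -1; wrap: -1 + 12 = 11

November


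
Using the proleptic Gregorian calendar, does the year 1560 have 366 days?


Gregorian leap year rule: divisible by 4, but not by 100, unless also by 400.
1560 is divisible by 4 but not 100 -> leap year

Yes


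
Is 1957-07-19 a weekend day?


Anchor: Jan 1, 1957. With p = 1957 - 1 = 1956: (p + p//4 - p//100 + p//400) mod 7 = (1956 + 489 - 19 + 4) mod 7 = 2430 mod 7 = 1 -> Tuesday (Mon=0 ... Sun=6)
Day of year: 200; offset = 199
Weekday index = (1 + 199) mod 7 = 4 -> Friday
Weekend days: Saturday, Sunday

No


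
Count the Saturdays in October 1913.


October 1913 has 31 days
Anchor: Jan 1, 1913. With p = 1913 - 1 = 1912: (p + p//4 - p//100 + p//400) mod 7 = (1912 + 478 - 19 + 4) mod 7 = 2375 mod 7 = 2 -> Wednesday (Mon=0 ... Sun=6)
Days before October (Jan-Sep): 273; October 1 index = (2 + 273) mod 7 = 2 -> Wednesday
First Saturday is October 4
Saturdays: 4, 11, 18, 25

4 Saturdays


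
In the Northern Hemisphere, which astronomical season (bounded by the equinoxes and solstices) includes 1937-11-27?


Date: November 27
Astronomical Autumn (approx.; exact equinox/solstice day varies by year): September 22 to December 20
November 27 falls within the Autumn window

Autumn


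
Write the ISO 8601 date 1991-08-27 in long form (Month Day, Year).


ISO 1991-08-27 parses as year=1991, month=08, day=27
Month 8 -> August

August 27, 1991


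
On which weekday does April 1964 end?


April 1964 has 30 days
Anchor: Jan 1, 1964. With p = 1964 - 1 = 1963: (p + p//4 - p//100 + p//400) mod 7 = (1963 + 490 - 19 + 4) mod 7 = 2438 mod 7 = 2 -> Wednesday (Mon=0 ... Sun=6)
Days before April (Jan-Mar): 91; April 1 index = (2 + 91) mod 7 = 2 -> Wednesday
Last day offset: 30 - 1 = 29 days
Weekday index = (2 + 29) mod 7 = 3

Thursday, April 30


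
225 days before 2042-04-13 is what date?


Start: 2042-04-13, subtract 225 days
Back 13 days from April 13 reaches March 31, 2042 -> 212 left
March 2042 has 31 days -> back to February 28, 2042 -> 181 left
February 2042 has 28 days -> back to January 31, 2042 -> 153 left
January 2042 has 31 days -> back to December 31, 2041 -> 122 left
December 2041 has 31 days -> back to November 30, 2041 -> 91 left
November 2041 has 30 days -> back to October 31, 2041 -> 61 left
October 2041 has 31 days -> back to September 30, 2041 -> 30 left
September 2041 has 30 days -> back to August 31, 2041 -> 0 left
August 2041: 31 - 0 = 31 -> lands on August 31

Result: 2041-08-31


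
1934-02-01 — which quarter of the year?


Month: February (month 2)
Q1: Jan-Mar, Q2: Apr-Jun, Q3: Jul-Sep, Q4: Oct-Dec

Q1


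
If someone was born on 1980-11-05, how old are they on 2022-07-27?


Birth: 1980-11-05
Reference: 2022-07-27
Year difference: 2022 - 1980 = 42
Birthday not yet reached in 2022, subtract 1

41 years old


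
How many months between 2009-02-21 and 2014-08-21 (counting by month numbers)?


From February 2009 to August 2014
5 years * 12 = 60 months, plus 6 months = 66

66 months


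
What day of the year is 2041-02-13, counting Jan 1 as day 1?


Date: February 13, 2041
Days in months 1 through 1: 31
Plus 13 days in February

Day of year: 44


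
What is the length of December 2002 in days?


December 2002

31 days


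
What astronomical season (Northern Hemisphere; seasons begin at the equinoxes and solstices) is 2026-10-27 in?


Date: October 27
Astronomical Autumn (approx.; exact equinox/solstice day varies by year): September 22 to December 20
October 27 falls within the Autumn window

Autumn


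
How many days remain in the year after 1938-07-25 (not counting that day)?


Day of year: 206 of 365
Remaining = 365 - 206

159 days


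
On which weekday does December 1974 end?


December 1974 has 31 days
Anchor: Jan 1, 1974. With p = 1974 - 1 = 1973: (p + p//4 - p//100 + p//400) mod 7 = (1973 + 493 - 19 + 4) mod 7 = 2451 mod 7 = 1 -> Tuesday (Mon=0 ... Sun=6)
Days before December (Jan-Nov): 334; December 1 index = (1 + 334) mod 7 = 6 -> Sunday
Last day offset: 31 - 1 = 30 days
Weekday index = (6 + 30) mod 7 = 1

Tuesday, December 31


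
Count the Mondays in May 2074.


May 2074 has 31 days
Anchor: Jan 1, 2074. With p = 2074 - 1 = 2073: (p + p//4 - p//100 + p//400) mod 7 = (2073 + 518 - 20 + 5) mod 7 = 2576 mod 7 = 0 -> Monday (Mon=0 ... Sun=6)
Days before May (Jan-Apr): 120; May 1 index = (0 + 120) mod 7 = 1 -> Tuesday
First Monday is May 7
Mondays: 7, 14, 21, 28

4 Mondays


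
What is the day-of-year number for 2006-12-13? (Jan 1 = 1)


Date: December 13, 2006
Days in months 1 through 11: 334
Plus 13 days in December

Day of year: 347


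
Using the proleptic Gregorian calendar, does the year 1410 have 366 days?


Gregorian leap year rule: divisible by 4, but not by 100, unless also by 400.
1410 is not divisible by 4 -> not a leap year

No


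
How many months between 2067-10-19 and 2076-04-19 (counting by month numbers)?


From October 2067 to April 2076
9 years * 12 = 108 months, minus 6 months = 102

102 months


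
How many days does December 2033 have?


December 2033

31 days


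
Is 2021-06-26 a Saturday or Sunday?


Anchor: Jan 1, 2021. With p = 2021 - 1 = 2020: (p + p//4 - p//100 + p//400) mod 7 = (2020 + 505 - 20 + 5) mod 7 = 2510 mod 7 = 4 -> Friday (Mon=0 ... Sun=6)
Day of year: 177; offset = 176
Weekday index = (4 + 176) mod 7 = 5 -> Saturday
Weekend days: Saturday, Sunday

Yes


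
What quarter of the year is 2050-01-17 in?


Month: January (month 1)
Q1: Jan-Mar, Q2: Apr-Jun, Q3: Jul-Sep, Q4: Oct-Dec

Q1


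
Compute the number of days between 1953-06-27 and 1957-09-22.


From 1953-06-27 to 1957-09-22
1953-06-27: days before June = 31 + 28 + 31 + 30 + 31 = 151 (1953 is not a leap year); day of year = 151 + 27 = 178
1957-09-22: days before September = 31 + 28 + 31 + 30 + 31 + 30 + 31 + 31 = 243 (1957 is not a leap year); day of year = 243 + 22 = 265
Rest of 1953: 365 - 178 = 187
Full years 1954 (365), 1955 (365), 1956 (366): 1096
Total = 187 + 1096 + 265 = 1548

1548 days


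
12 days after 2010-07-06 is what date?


Start: 2010-07-06, add 12 days
July 2010 has 31 days; 6 + 12 = 18 stays within July

Result: 2010-07-18


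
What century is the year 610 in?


Century = (year - 1) // 100 + 1
= (610 - 1) // 100 + 1
= 609 // 100 + 1
= 6 + 1

7th century


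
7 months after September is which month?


September is month 9
9 + 7 = 16; wrap: 16 - 12 = 4

April


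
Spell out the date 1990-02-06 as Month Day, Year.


ISO 1990-02-06 parses as year=1990, month=02, day=06
Month 2 -> February

February 6, 1990


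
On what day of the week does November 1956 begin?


Target: November 1, 1956
Anchor: Jan 1, 1956. With p = 1956 - 1 = 1955: (p + p//4 - p//100 + p//400) mod 7 = (1955 + 488 - 19 + 4) mod 7 = 2428 mod 7 = 6 -> Sunday (Mon=0 ... Sun=6)
Days before November (Jan-Oct): 305 days
Weekday index = (6 + 305) mod 7 = 3

Thursday


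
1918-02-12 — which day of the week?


Date: February 12, 1918
Anchor: Jan 1, 1918. With p = 1918 - 1 = 1917: (p + p//4 - p//100 + p//400) mod 7 = (1917 + 479 - 19 + 4) mod 7 = 2381 mod 7 = 1 -> Tuesday (Mon=0 ... Sun=6)
Days before February (Jan): 31; offset = 31 + 12 - 1 = 42
Weekday index = (1 + 42) mod 7 = 1

Day of the week: Tuesday


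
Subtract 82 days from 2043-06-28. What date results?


Start: 2043-06-28, subtract 82 days
Back 28 days from June 28 reaches May 31, 2043 -> 54 left
May 2043 has 31 days -> back to April 30, 2043 -> 23 left
April 2043: 30 - 23 = 7 -> lands on April 7

Result: 2043-04-07


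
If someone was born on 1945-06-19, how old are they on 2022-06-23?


Birth: 1945-06-19
Reference: 2022-06-23
Year difference: 2022 - 1945 = 77

77 years old


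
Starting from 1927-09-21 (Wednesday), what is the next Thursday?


Current: Wednesday
Target: Thursday
Days ahead: 1

Next Thursday: 1927-09-22


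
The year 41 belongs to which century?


Century = (year - 1) // 100 + 1
= (41 - 1) // 100 + 1
= 40 // 100 + 1
= 0 + 1

1st century


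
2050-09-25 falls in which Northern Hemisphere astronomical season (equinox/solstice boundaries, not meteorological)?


Date: September 25
Astronomical Autumn (approx.; exact equinox/solstice day varies by year): September 22 to December 20
September 25 falls within the Autumn window

Autumn


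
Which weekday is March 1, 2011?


Target: March 1, 2011
Anchor: Jan 1, 2011. With p = 2011 - 1 = 2010: (p + p//4 - p//100 + p//400) mod 7 = (2010 + 502 - 20 + 5) mod 7 = 2497 mod 7 = 5 -> Saturday (Mon=0 ... Sun=6)
Days before March (Jan-Feb): 59 days
Weekday index = (5 + 59) mod 7 = 1

Tuesday


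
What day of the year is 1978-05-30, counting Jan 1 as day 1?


Date: May 30, 1978
Days in months 1 through 4: 120
Plus 30 days in May

Day of year: 150


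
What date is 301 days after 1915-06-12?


Start: 1915-06-12, add 301 days
June 1915 has 30 days: 30 - 12 = 18 days to June 30 -> 283 left
July 1915 has 31 days -> 252 left
August 1915 has 31 days -> 221 left
September 1915 has 30 days -> 191 left
October 1915 has 31 days -> 160 left
November 1915 has 30 days -> 130 left
December 1915 has 31 days -> 99 left
January 1916 has 31 days -> 68 left
February 1916 has 29 days -> 39 left
March 1916 has 31 days -> 8 left
April 1916: 8 <= 30 -> lands on April 8

Result: 1916-04-08


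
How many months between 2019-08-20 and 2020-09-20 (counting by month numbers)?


From August 2019 to September 2020
1 year * 12 = 12 months, plus 1 month = 13

13 months


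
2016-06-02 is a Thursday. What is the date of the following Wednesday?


Current: Thursday
Target: Wednesday
Days ahead: 6

Next Wednesday: 2016-06-08


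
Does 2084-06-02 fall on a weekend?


Anchor: Jan 1, 2084. With p = 2084 - 1 = 2083: (p + p//4 - p//100 + p//400) mod 7 = (2083 + 520 - 20 + 5) mod 7 = 2588 mod 7 = 5 -> Saturday (Mon=0 ... Sun=6)
Day of year: 154; offset = 153
Weekday index = (5 + 153) mod 7 = 4 -> Friday
Weekend days: Saturday, Sunday

No


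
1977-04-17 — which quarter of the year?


Month: April (month 4)
Q1: Jan-Mar, Q2: Apr-Jun, Q3: Jul-Sep, Q4: Oct-Dec

Q2


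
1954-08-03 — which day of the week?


Date: August 3, 1954
Anchor: Jan 1, 1954. With p = 1954 - 1 = 1953: (p + p//4 - p//100 + p//400) mod 7 = (1953 + 488 - 19 + 4) mod 7 = 2426 mod 7 = 4 -> Friday (Mon=0 ... Sun=6)
Days before August (Jan-Jul): 212; offset = 212 + 3 - 1 = 214
Weekday index = (4 + 214) mod 7 = 1

Day of the week: Tuesday


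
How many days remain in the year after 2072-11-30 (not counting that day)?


Day of year: 335 of 366
Remaining = 366 - 335

31 days


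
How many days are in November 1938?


November 1938

30 days


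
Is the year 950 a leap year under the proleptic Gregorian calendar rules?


Gregorian leap year rule: divisible by 4, but not by 100, unless also by 400.
950 is not divisible by 4 -> not a leap year

No


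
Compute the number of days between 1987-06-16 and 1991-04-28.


From 1987-06-16 to 1991-04-28
1987-06-16: days before June = 31 + 28 + 31 + 30 + 31 = 151 (1987 is not a leap year); day of year = 151 + 16 = 167
1991-04-28: days before April = 31 + 28 + 31 = 90 (1991 is not a leap year); day of year = 90 + 28 = 118
Rest of 1987: 365 - 167 = 198
Full years 1988 (366), 1989 (365), 1990 (365): 1096
Total = 198 + 1096 + 118 = 1412

1412 days


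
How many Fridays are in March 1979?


March 1979 has 31 days
Anchor: Jan 1, 1979. With p = 1979 - 1 = 1978: (p + p//4 - p//100 + p//400) mod 7 = (1978 + 494 - 19 + 4) mod 7 = 2457 mod 7 = 0 -> Monday (Mon=0 ... Sun=6)
Days before March (Jan-Feb): 59; March 1 index = (0 + 59) mod 7 = 3 -> Thursday
First Friday is March 2
Fridays: 2, 9, 16, 23, 30

5 Fridays


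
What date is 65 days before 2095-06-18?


Start: 2095-06-18, subtract 65 days
Back 18 days from June 18 reaches May 31, 2095 -> 47 left
May 2095 has 31 days -> back to April 30, 2095 -> 16 left
April 2095: 30 - 16 = 14 -> lands on April 14

Result: 2095-04-14


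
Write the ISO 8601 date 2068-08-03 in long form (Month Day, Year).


ISO 2068-08-03 parses as year=2068, month=08, day=03
Month 8 -> August

August 3, 2068


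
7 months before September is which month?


September is month 9
9 - 7 = 2

February


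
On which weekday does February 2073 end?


February 2073 has 28 days
Anchor: Jan 1, 2073. With p = 2073 - 1 = 2072: (p + p//4 - p//100 + p//400) mod 7 = (2072 + 518 - 20 + 5) mod 7 = 2575 mod 7 = 6 -> Sunday (Mon=0 ... Sun=6)
Days before February (Jan): 31; February 1 index = (6 + 31) mod 7 = 2 -> Wednesday
Last day offset: 28 - 1 = 27 days
Weekday index = (2 + 27) mod 7 = 1

Tuesday, February 28


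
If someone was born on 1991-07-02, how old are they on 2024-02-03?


Birth: 1991-07-02
Reference: 2024-02-03
Year difference: 2024 - 1991 = 33
Birthday not yet reached in 2024, subtract 1

32 years old


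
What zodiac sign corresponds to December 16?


Date: December 16
Conventional tropical zodiac dates: Sagittarius from November 22 onward; Capricorn starts December 22
December 16 falls within the Sagittarius range

Sagittarius


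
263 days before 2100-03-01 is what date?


Start: 2100-03-01, subtract 263 days
Back 1 day from March 1 reaches February 28, 2100 -> 262 left
February 2100 has 28 days -> back to January 31, 2100 -> 234 left
January 2100 has 31 days -> back to December 31, 2099 -> 203 left
December 2099 has 31 days -> back to November 30, 2099 -> 172 left
November 2099 has 30 days -> back to October 31, 2099 -> 142 left
October 2099 has 31 days -> back to September 30, 2099 -> 111 left
September 2099 has 30 days -> back to August 31, 2099 -> 81 left
August 2099 has 31 days -> back to July 31, 2099 -> 50 left
July 2099 has 31 days -> back to June 30, 2099 -> 19 left
June 2099: 30 - 19 = 11 -> lands on June 11

Result: 2099-06-11


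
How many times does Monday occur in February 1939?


February 1939 has 28 days
Anchor: Jan 1, 1939. With p = 1939 - 1 = 1938: (p + p//4 - p//100 + p//400) mod 7 = (1938 + 484 - 19 + 4) mod 7 = 2407 mod 7 = 6 -> Sunday (Mon=0 ... Sun=6)
Days before February (Jan): 31; February 1 index = (6 + 31) mod 7 = 2 -> Wednesday
First Monday is February 6
Mondays: 6, 13, 20, 27

4 Mondays


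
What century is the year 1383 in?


Century = (year - 1) // 100 + 1
= (1383 - 1) // 100 + 1
= 1382 // 100 + 1
= 13 + 1

14th century


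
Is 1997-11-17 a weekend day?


Anchor: Jan 1, 1997. With p = 1997 - 1 = 1996: (p + p//4 - p//100 + p//400) mod 7 = (1996 + 499 - 19 + 4) mod 7 = 2480 mod 7 = 2 -> Wednesday (Mon=0 ... Sun=6)
Day of year: 321; offset = 320
Weekday index = (2 + 320) mod 7 = 0 -> Monday
Weekend days: Saturday, Sunday

No


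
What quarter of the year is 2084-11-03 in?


Month: November (month 11)
Q1: Jan-Mar, Q2: Apr-Jun, Q3: Jul-Sep, Q4: Oct-Dec

Q4


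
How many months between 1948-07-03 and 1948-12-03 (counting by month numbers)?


From July 1948 to December 1948
0 years * 12 = 0 months, plus 5 months = 5

5 months


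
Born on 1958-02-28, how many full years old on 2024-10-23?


Birth: 1958-02-28
Reference: 2024-10-23
Year difference: 2024 - 1958 = 66

66 years old


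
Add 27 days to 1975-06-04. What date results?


Start: 1975-06-04, add 27 days
June 1975 has 30 days: 30 - 4 = 26 days to June 30 -> 1 left
July 1975: 1 <= 31 -> lands on July 1

Result: 1975-07-01


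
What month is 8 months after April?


April is month 4
4 + 8 = 12

December


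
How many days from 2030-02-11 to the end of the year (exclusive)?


Day of year: 42 of 365
Remaining = 365 - 42

323 days


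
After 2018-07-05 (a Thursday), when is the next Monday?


Current: Thursday
Target: Monday
Days ahead: 4

Next Monday: 2018-07-09


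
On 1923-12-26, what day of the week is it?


Date: December 26, 1923
Anchor: Jan 1, 1923. With p = 1923 - 1 = 1922: (p + p//4 - p//100 + p//400) mod 7 = (1922 + 480 - 19 + 4) mod 7 = 2387 mod 7 = 0 -> Monday (Mon=0 ... Sun=6)
Days before December (Jan-Nov): 334; offset = 334 + 26 - 1 = 359
Weekday index = (0 + 359) mod 7 = 2

Day of the week: Wednesday


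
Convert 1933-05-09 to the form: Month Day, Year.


ISO 1933-05-09 parses as year=1933, month=05, day=09
Month 5 -> May

May 9, 1933


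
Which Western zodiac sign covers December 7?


Date: December 7
Conventional tropical zodiac dates: Sagittarius from November 22 onward; Capricorn starts December 22
December 7 falls within the Sagittarius range

Sagittarius


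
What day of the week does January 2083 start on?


Target: January 1, 2083
Anchor: Jan 1, 2083. With p = 2083 - 1 = 2082: (p + p//4 - p//100 + p//400) mod 7 = (2082 + 520 - 20 + 5) mod 7 = 2587 mod 7 = 4 -> Friday (Mon=0 ... Sun=6)
Offset from anchor: 0 days
Weekday index = (4 + 0) mod 7 = 4

Friday


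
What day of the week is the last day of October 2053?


October 2053 has 31 days
Anchor: Jan 1, 2053. With p = 2053 - 1 = 2052: (p + p//4 - p//100 + p//400) mod 7 = (2052 + 513 - 20 + 5) mod 7 = 2550 mod 7 = 2 -> Wednesday (Mon=0 ... Sun=6)
Days before October (Jan-Sep): 273; October 1 index = (2 + 273) mod 7 = 2 -> Wednesday
Last day offset: 31 - 1 = 30 days
Weekday index = (2 + 30) mod 7 = 4

Friday, October 31


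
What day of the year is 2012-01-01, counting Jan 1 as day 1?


Date: January 1, 2012
No months before January
Plus 1 days in January

Day of year: 1


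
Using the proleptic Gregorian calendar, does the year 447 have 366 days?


Gregorian leap year rule: divisible by 4, but not by 100, unless also by 400.
447 is not divisible by 4 -> not a leap year

No


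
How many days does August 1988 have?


August 1988

31 days


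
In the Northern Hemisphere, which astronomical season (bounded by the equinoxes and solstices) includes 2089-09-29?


Date: September 29
Astronomical Autumn (approx.; exact equinox/solstice day varies by year): September 22 to December 20
September 29 falls within the Autumn window

Autumn


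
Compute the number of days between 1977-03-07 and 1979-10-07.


From 1977-03-07 to 1979-10-07
1977-03-07: days before March = 31 + 28 = 59 (1977 is not a leap year); day of year = 59 + 7 = 66
1979-10-07: days before October = 31 + 28 + 31 + 30 + 31 + 30 + 31 + 31 + 30 = 273 (1979 is not a leap year); day of year = 273 + 7 = 280
Rest of 1977: 365 - 66 = 299
Full years 1978 (365): 365
Total = 299 + 365 + 280 = 944

944 days
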